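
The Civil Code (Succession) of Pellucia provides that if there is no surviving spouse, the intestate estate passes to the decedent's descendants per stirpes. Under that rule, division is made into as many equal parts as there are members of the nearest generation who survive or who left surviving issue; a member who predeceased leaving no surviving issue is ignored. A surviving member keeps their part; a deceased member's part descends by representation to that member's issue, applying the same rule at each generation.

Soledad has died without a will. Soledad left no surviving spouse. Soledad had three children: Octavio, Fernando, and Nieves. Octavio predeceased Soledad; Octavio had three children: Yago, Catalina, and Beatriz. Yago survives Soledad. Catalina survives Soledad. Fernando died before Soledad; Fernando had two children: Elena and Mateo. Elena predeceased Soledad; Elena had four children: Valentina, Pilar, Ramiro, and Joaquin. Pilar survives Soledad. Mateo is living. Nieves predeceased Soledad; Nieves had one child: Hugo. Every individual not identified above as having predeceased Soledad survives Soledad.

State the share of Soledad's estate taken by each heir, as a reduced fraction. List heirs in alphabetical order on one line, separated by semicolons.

There is no surviving spouse, so the entire estate passes to Soledad's descendants per stirpes.
The estate is divided into 3 equal shares of 1/3 among Octavio, Fernando, Nieves.
Octavio predeceased; the 1/3 allotted to Octavio's branch passes to Octavio's issue by representation.
The 1/3 is divided into 3 equal shares of 1/9 among Yago, Catalina, Beatriz.
Yago is living and takes 1/9.
Catalina is living and takes 1/9.
Beatriz is living and takes 1/9.
Fernando predeceased; the 1/3 allotted to Fernando's branch passes to Fernando's issue by representation.
The 1/3 is divided into 2 equal shares of 1/6 among Elena, Mateo.
Elena predeceased; the 1/6 allotted to Elena's branch passes to Elena's issue by representation.
The 1/6 is divided into 4 equal shares of 1/24 among Valentina, Pilar, Ramiro, Joaquin.
Valentina is living and takes 1/24.
Pilar is living and takes 1/24.
Ramiro is living and takes 1/24.
Joaquin is living and takes 1/24.
Mateo is living and takes 1/6.
Nieves predeceased; the 1/3 allotted to Nieves's branch passes to Nieves's issue by representation.
Hugo is the sole taker at this level and receives the full 1/3.

Beatriz 1/9; Catalina 1/9; Hugo 1/3; Joaquin 1/24; Mateo 1/6; Pilar 1/24; Ramiro 1/24; Valentina 1/24; Yago 1/9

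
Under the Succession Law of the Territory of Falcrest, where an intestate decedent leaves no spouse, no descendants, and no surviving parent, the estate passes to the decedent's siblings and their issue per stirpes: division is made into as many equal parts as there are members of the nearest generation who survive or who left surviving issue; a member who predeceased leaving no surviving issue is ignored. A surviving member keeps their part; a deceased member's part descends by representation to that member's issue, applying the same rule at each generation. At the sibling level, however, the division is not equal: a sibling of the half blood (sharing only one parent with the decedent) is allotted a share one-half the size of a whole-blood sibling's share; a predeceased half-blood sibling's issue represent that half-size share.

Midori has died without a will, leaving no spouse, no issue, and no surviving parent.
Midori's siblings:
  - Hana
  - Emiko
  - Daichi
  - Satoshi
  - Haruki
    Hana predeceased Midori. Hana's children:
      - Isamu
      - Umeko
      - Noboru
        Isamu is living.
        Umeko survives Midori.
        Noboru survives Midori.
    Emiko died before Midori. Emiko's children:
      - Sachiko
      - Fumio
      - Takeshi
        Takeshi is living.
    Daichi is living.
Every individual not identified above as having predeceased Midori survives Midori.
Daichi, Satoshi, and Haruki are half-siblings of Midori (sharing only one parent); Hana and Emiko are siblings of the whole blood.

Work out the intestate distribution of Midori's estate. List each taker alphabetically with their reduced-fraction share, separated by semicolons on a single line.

No spouse, descendants, or parent survives, so the estate passes to Midori's siblings per stirpes.
Half-blood siblings count for one-half the weight of whole-blood siblings at the initial division.
Dividing 1 in proportion to weights (total weight 7/2): Hana (weight 1) → 2/7; Emiko (weight 1) → 2/7; Daichi (weight 1/2) → 1/7; Satoshi (weight 1/2) → 1/7; Haruki (weight 1/2) → 1/7.
Hana predeceased; the 2/7 allotted to Hana's branch passes to Hana's issue by representation.
The 2/7 is divided into 3 equal shares of 2/21 among Isamu, Umeko, Noboru.
Isamu is living and takes 2/21.
Umeko is living and takes 2/21.
Noboru is living and takes 2/21.
Emiko predeceased; the 2/7 allotted to Emiko's branch passes to Emiko's issue by representation.
The 2/7 is divided into 3 equal shares of 2/21 among Sachiko, Fumio, Takeshi.
Sachiko is living and takes 2/21.
Fumio is living and takes 2/21.
Takeshi is living and takes 2/21.
Daichi is living and takes 1/7.
Satoshi is living and takes 1/7.
Haruki is living and takes 1/7.

Daichi 1/7; Fumio 2/21; Haruki 1/7; Isamu 2/21; Noboru 2/21; Sachiko 2/21; Satoshi 1/7; Takeshi 2/21; Umeko 2/21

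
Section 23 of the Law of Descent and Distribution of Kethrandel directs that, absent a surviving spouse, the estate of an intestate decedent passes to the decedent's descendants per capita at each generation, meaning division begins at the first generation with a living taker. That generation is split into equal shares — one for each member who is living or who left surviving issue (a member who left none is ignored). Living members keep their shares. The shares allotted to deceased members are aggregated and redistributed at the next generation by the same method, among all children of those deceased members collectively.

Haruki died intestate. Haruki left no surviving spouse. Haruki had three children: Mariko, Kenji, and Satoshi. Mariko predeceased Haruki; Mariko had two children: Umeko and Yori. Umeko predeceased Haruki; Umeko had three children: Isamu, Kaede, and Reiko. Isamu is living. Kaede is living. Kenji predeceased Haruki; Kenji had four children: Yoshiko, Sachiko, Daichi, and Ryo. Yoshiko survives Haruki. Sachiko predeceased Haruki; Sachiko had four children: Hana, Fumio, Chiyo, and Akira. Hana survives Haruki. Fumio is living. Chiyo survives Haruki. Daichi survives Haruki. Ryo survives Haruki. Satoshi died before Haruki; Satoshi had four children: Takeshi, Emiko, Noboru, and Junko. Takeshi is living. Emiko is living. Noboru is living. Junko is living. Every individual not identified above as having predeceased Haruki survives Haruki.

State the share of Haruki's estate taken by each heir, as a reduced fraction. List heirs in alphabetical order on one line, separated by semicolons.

Akira 1/35; Chiyo 1/35; Daichi 1/10; Emiko 1/10; Fumio 1/35; Hana 1/35; Isamu 1/35; Junko 1/10; Kaede 1/35; Noboru 1/10; Reiko 1/35; Ryo 1/10; Takeshi 1/10; Yori 1/10; Yoshiko 1/10

There is no surviving spouse, so the entire estate passes to Haruki's descendants per capita at each generation.
No one at generation 1 (Mariko, Kenji, Satoshi) is living; moving to the next generation.
At generation 2 (Umeko, Yori, Yoshiko, Sachiko, Daichi, Ryo, Takeshi, Emiko, Noboru, Junko) there are 10 shares of (1)/10 = 1/10 each.
Living: Yori, Yoshiko, Daichi, Ryo, Takeshi, Emiko, Noboru, and Junko — each takes 1/10.
Deceased: Umeko and Sachiko. Their combined 1/5 is pooled and carried to generation 3.
At generation 3 (Isamu, Kaede, Reiko, Hana, Fumio, Chiyo, Akira) there are 7 shares of (1/5)/7 = 1/35 each.
Living: Isamu, Kaede, Reiko, Hana, Fumio, Chiyo, and Akira — each takes 1/35.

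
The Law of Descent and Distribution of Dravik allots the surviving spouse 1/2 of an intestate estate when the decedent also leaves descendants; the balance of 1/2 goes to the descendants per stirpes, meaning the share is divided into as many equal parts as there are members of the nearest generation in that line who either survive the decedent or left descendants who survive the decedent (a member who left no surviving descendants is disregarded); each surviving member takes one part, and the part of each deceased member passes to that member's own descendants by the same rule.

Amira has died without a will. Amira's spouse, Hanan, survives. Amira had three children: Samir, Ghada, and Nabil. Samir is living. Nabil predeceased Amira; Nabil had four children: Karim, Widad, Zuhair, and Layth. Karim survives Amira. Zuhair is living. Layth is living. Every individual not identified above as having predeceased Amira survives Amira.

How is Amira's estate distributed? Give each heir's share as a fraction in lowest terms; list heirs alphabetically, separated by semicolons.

Ghada 1/6; Hanan 1/2; Karim 1/24; Layth 1/24; Samir 1/6; Widad 1/24; Zuhair 1/24

Hanan, as surviving spouse, takes 1/2.
The remaining 1/2 passes to Amira's descendants per stirpes.
The 1/2 is divided into 3 equal shares of 1/6 among Samir, Ghada, Nabil.
Samir is living and takes 1/6.
Ghada is living and takes 1/6.
Nabil predeceased; the 1/6 allotted to Nabil's branch passes to Nabil's issue by representation.
The 1/6 is divided into 4 equal shares of 1/24 among Karim, Widad, Zuhair, Layth.
Karim is living and takes 1/24.
Widad is living and takes 1/24.
Zuhair is living and takes 1/24.
Layth is living and takes 1/24.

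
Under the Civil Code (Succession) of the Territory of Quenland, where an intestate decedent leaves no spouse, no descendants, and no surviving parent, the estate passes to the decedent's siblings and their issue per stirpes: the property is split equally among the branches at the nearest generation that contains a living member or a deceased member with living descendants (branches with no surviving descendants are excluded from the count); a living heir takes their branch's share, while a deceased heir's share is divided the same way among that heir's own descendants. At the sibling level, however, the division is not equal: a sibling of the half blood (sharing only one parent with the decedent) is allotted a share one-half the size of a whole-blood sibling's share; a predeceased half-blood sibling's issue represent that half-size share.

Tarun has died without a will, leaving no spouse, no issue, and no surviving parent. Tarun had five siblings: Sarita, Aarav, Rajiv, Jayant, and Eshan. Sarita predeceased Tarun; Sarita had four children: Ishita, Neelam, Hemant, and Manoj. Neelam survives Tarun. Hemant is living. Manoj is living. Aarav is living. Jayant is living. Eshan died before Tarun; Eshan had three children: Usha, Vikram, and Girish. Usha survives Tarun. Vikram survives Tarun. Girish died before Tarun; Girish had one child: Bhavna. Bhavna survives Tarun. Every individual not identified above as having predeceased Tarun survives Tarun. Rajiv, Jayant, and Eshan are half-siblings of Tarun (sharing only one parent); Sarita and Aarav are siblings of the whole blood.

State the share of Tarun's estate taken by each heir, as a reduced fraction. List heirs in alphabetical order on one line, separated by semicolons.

Aarav 2/7; Bhavna 1/21; Hemant 1/14; Ishita 1/14; Jayant 1/7; Manoj 1/14; Neelam 1/14; Rajiv 1/7; Usha 1/21; Vikram 1/21

No spouse, descendants, or parent survives, so the estate passes to Tarun's siblings per stirpes.
Half-blood siblings count for one-half the weight of whole-blood siblings at the initial division.
Dividing 1 in proportion to weights (total weight 7/2): Sarita (weight 1) → 2/7; Aarav (weight 1) → 2/7; Rajiv (weight 1/2) → 1/7; Jayant (weight 1/2) → 1/7; Eshan (weight 1/2) → 1/7.
Sarita predeceased; the 2/7 allotted to Sarita's branch passes to Sarita's issue by representation.
The 2/7 is divided into 4 equal shares of 1/14 among Ishita, Neelam, Hemant, Manoj.
Ishita is living and takes 1/14.
Neelam is living and takes 1/14.
Hemant is living and takes 1/14.
Manoj is living and takes 1/14.
Aarav is living and takes 2/7.
Rajiv is living and takes 1/7.
Jayant is living and takes 1/7.
Eshan predeceased; the 1/7 allotted to Eshan's branch passes to Eshan's issue by representation.
The 1/7 is divided into 3 equal shares of 1/21 among Usha, Vikram, Girish.
Usha is living and takes 1/21.
Vikram is living and takes 1/21.
Girish predeceased; the 1/21 allotted to Girish's branch passes to Girish's issue by representation.
Bhavna is the sole taker at this level and receives the full 1/21.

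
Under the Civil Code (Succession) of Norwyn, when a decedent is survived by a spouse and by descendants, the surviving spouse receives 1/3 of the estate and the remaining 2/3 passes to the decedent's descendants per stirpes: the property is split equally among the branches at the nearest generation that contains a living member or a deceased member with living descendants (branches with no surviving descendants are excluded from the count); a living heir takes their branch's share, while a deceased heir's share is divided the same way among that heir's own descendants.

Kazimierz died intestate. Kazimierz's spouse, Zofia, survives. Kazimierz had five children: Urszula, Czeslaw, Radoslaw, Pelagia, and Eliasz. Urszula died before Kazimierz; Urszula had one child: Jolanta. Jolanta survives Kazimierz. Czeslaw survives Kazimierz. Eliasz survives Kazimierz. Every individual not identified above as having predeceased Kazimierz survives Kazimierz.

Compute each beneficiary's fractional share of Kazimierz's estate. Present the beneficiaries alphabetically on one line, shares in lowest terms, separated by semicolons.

Zofia, as surviving spouse, takes 1/3.
The remaining 2/3 passes to Kazimierz's descendants per stirpes.
The 2/3 is divided into 5 equal shares of 2/15 among Urszula, Czeslaw, Radoslaw, Pelagia, Eliasz.
Urszula predeceased; the 2/15 allotted to Urszula's branch passes to Urszula's issue by representation.
Jolanta is the sole taker at this level and receives the full 2/15.
Czeslaw is living and takes 2/15.
Radoslaw is living and takes 2/15.
Pelagia is living and takes 2/15.
Eliasz is living and takes 2/15.

Czeslaw 2/15; Eliasz 2/15; Jolanta 2/15; Pelagia 2/15; Radoslaw 2/15; Zofia 1/3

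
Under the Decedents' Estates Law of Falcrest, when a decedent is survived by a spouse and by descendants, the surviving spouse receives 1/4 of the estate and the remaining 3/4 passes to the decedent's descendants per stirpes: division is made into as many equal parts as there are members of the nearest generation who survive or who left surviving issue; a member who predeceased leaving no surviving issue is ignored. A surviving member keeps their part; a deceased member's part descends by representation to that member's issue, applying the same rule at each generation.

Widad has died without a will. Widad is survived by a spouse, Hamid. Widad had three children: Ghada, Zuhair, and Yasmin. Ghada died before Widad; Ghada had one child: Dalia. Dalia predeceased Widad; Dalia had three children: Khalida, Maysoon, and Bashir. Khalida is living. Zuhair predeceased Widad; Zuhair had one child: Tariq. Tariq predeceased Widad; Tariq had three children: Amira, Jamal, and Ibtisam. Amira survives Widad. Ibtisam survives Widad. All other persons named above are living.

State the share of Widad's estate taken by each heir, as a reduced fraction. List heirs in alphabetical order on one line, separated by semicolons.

Amira 1/12; Bashir 1/12; Hamid 1/4; Ibtisam 1/12; Jamal 1/12; Khalida 1/12; Maysoon 1/12; Yasmin 1/4

Hamid, as surviving spouse, takes 1/4.
The remaining 3/4 passes to Widad's descendants per stirpes.
The 3/4 is divided into 3 equal shares of 1/4 among Ghada, Zuhair, Yasmin.
Ghada predeceased; the 1/4 allotted to Ghada's branch passes to Ghada's issue by representation.
Dalia's line is the sole branch at this level, so the full 1/4 passes to Dalia's issue by representation.
The 1/4 is divided into 3 equal shares of 1/12 among Khalida, Maysoon, Bashir.
Khalida is living and takes 1/12.
Maysoon is living and takes 1/12.
Bashir is living and takes 1/12.
Zuhair predeceased; the 1/4 allotted to Zuhair's branch passes to Zuhair's issue by representation.
Tariq's line is the sole branch at this level, so the full 1/4 passes to Tariq's issue by representation.
The 1/4 is divided into 3 equal shares of 1/12 among Amira, Jamal, Ibtisam.
Amira is living and takes 1/12.
Jamal is living and takes 1/12.
Ibtisam is living and takes 1/12.
Yasmin is living and takes 1/4.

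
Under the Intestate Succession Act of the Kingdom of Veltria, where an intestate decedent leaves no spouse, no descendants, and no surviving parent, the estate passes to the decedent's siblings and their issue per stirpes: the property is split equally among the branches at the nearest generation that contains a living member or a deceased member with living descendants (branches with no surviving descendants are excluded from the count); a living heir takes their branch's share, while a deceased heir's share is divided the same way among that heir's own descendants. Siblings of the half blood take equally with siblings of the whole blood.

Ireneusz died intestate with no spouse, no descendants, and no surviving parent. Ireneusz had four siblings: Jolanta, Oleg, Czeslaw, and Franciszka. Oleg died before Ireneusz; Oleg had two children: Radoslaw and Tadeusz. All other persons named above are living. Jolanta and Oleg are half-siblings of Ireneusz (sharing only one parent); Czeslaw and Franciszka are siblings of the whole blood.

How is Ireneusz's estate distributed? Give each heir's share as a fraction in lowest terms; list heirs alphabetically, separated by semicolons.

Czeslaw 1/4; Franciszka 1/4; Jolanta 1/4; Radoslaw 1/8; Tadeusz 1/8

No spouse, descendants, or parent survives, so the estate passes to Ireneusz's siblings per stirpes.
Half-blood and whole-blood siblings take equally under the stated rule.
The estate is divided into 4 equal shares of 1/4 among Jolanta, Oleg, Czeslaw, Franciszka.
Jolanta is living and takes 1/4.
Oleg predeceased; the 1/4 allotted to Oleg's branch passes to Oleg's issue by representation.
The 1/4 is divided into 2 equal shares of 1/8 among Radoslaw, Tadeusz.
Radoslaw is living and takes 1/8.
Tadeusz is living and takes 1/8.
Czeslaw is living and takes 1/4.
Franciszka is living and takes 1/4.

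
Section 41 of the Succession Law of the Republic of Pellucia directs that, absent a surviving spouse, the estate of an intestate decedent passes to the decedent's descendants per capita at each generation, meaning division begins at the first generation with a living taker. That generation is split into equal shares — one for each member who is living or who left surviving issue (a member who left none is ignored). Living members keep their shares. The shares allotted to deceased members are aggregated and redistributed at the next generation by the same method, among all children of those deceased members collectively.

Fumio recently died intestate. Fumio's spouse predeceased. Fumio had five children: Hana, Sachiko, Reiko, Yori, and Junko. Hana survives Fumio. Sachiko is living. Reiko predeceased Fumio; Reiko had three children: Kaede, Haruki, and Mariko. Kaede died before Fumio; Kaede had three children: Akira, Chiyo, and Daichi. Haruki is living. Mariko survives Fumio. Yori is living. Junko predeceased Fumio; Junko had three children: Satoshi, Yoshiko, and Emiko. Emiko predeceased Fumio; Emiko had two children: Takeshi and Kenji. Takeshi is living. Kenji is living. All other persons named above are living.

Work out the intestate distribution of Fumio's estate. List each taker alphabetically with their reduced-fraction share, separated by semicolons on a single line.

Akira 2/75; Chiyo 2/75; Daichi 2/75; Hana 1/5; Haruki 1/15; Kenji 2/75; Mariko 1/15; Sachiko 1/5; Satoshi 1/15; Takeshi 2/75; Yori 1/5; Yoshiko 1/15

There is no surviving spouse, so the entire estate passes to Fumio's descendants per capita at each generation.
At generation 1 (Hana, Sachiko, Reiko, Yori, Junko) there are 5 shares of (1)/5 = 1/5 each.
Living: Hana, Sachiko, and Yori — each takes 1/5.
Deceased: Reiko and Junko. Their combined 2/5 is pooled and carried to generation 2.
At generation 2 (Kaede, Haruki, Mariko, Satoshi, Yoshiko, Emiko) there are 6 shares of (2/5)/6 = 1/15 each.
Living: Haruki, Mariko, Satoshi, and Yoshiko — each takes 1/15.
Deceased: Kaede and Emiko. Their combined 2/15 is pooled and carried to generation 3.
At generation 3 (Akira, Chiyo, Daichi, Takeshi, Kenji) there are 5 shares of (2/15)/5 = 2/75 each.
Living: Akira, Chiyo, Daichi, Takeshi, and Kenji — each takes 2/75.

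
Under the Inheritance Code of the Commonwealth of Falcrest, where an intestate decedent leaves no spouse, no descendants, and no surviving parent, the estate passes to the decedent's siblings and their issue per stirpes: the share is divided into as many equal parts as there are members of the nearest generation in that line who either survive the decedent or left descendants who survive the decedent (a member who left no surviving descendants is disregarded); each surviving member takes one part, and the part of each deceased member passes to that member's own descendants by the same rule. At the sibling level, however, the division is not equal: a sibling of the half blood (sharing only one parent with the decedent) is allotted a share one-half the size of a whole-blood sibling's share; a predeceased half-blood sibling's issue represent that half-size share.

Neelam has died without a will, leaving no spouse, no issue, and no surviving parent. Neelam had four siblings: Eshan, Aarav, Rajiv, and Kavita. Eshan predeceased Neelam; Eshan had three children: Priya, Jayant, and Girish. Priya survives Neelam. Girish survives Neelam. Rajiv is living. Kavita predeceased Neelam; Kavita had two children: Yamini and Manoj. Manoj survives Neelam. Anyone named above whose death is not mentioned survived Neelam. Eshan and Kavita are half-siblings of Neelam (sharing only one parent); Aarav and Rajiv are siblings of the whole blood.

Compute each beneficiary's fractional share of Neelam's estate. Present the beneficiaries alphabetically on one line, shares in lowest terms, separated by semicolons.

Aarav 1/3; Girish 1/18; Jayant 1/18; Manoj 1/12; Priya 1/18; Rajiv 1/3; Yamini 1/12

No spouse, descendants, or parent survives, so the estate passes to Neelam's siblings per stirpes.
Half-blood siblings count for one-half the weight of whole-blood siblings at the initial division.
Dividing 1 in proportion to weights (total weight 3): Eshan (weight 1/2) → 1/6; Aarav (weight 1) → 1/3; Rajiv (weight 1) → 1/3; Kavita (weight 1/2) → 1/6.
Eshan predeceased; the 1/6 allotted to Eshan's branch passes to Eshan's issue by representation.
The 1/6 is divided into 3 equal shares of 1/18 among Priya, Jayant, Girish.
Priya is living and takes 1/18.
Jayant is living and takes 1/18.
Girish is living and takes 1/18.
Aarav is living and takes 1/3.
Rajiv is living and takes 1/3.
Kavita predeceased; the 1/6 allotted to Kavita's branch passes to Kavita's issue by representation.
The 1/6 is divided into 2 equal shares of 1/12 among Yamini, Manoj.
Yamini is living and takes 1/12.
Manoj is living and takes 1/12.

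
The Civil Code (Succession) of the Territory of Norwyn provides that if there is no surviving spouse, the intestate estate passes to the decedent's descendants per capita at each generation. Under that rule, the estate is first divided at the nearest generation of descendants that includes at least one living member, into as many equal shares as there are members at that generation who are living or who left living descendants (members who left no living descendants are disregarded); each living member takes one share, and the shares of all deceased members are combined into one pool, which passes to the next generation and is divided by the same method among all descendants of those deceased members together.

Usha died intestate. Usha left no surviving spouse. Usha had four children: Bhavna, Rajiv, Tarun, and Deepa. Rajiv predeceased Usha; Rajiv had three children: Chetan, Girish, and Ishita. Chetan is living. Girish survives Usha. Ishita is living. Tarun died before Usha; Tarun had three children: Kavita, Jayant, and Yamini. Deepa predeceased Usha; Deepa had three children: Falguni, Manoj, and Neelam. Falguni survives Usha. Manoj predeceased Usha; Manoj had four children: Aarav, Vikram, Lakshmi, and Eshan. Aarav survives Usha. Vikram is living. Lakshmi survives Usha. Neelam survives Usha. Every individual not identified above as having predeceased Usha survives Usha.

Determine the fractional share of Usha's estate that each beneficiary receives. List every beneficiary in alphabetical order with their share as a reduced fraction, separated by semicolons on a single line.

Aarav 1/48; Bhavna 1/4; Chetan 1/12; Eshan 1/48; Falguni 1/12; Girish 1/12; Ishita 1/12; Jayant 1/12; Kavita 1/12; Lakshmi 1/48; Neelam 1/12; Vikram 1/48; Yamini 1/12

There is no surviving spouse, so the entire estate passes to Usha's descendants per capita at each generation.
At generation 1 (Bhavna, Rajiv, Tarun, Deepa) there are 4 shares of (1)/4 = 1/4 each.
Living: Bhavna — each takes 1/4.
Deceased: Rajiv, Tarun, and Deepa. Their combined 3/4 is pooled and carried to generation 2.
At generation 2 (Chetan, Girish, Ishita, Kavita, Jayant, Yamini, Falguni, Manoj, Neelam) there are 9 shares of (3/4)/9 = 1/12 each.
Living: Chetan, Girish, Ishita, Kavita, Jayant, Yamini, Falguni, and Neelam — each takes 1/12.
Deceased: Manoj. That 1/12 share is carried to generation 3.
At generation 3 (Aarav, Vikram, Lakshmi, Eshan) there are 4 shares of (1/12)/4 = 1/48 each.
Living: Aarav, Vikram, Lakshmi, and Eshan — each takes 1/48.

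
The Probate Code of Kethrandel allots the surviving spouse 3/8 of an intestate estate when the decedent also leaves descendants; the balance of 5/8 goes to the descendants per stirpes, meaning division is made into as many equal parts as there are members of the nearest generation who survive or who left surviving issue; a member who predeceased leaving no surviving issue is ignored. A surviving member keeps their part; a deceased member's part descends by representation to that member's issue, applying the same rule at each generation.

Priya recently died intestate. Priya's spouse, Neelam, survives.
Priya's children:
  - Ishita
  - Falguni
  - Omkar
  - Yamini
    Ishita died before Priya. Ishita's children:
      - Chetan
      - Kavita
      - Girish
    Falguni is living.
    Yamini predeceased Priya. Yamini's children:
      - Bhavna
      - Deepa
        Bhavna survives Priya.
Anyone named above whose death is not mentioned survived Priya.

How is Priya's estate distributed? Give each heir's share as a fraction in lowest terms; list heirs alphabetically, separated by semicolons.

Bhavna 5/64; Chetan 5/96; Deepa 5/64; Falguni 5/32; Girish 5/96; Kavita 5/96; Neelam 3/8; Omkar 5/32

Neelam, as surviving spouse, takes 3/8.
The remaining 5/8 passes to Priya's descendants per stirpes.
The 5/8 is divided into 4 equal shares of 5/32 among Ishita, Falguni, Omkar, Yamini.
Ishita predeceased; the 5/32 allotted to Ishita's branch passes to Ishita's issue by representation.
The 5/32 is divided into 3 equal shares of 5/96 among Chetan, Kavita, Girish.
Chetan is living and takes 5/96.
Kavita is living and takes 5/96.
Girish is living and takes 5/96.
Falguni is living and takes 5/32.
Omkar is living and takes 5/32.
Yamini predeceased; the 5/32 allotted to Yamini's branch passes to Yamini's issue by representation.
The 5/32 is divided into 2 equal shares of 5/64 among Bhavna, Deepa.
Bhavna is living and takes 5/64.
Deepa is living and takes 5/64.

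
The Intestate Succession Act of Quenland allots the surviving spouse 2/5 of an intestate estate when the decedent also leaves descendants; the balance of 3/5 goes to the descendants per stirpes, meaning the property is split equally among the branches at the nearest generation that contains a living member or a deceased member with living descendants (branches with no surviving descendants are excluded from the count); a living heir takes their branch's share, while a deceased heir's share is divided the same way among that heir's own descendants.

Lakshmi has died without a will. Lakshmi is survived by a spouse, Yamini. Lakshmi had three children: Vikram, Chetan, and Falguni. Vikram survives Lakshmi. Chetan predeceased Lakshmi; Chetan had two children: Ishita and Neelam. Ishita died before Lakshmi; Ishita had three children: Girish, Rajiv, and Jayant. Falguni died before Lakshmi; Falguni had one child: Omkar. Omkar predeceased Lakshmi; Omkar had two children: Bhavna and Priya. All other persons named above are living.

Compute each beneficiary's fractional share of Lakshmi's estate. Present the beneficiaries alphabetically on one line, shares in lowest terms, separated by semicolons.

Bhavna 1/10; Girish 1/30; Jayant 1/30; Neelam 1/10; Priya 1/10; Rajiv 1/30; Vikram 1/5; Yamini 2/5

Yamini, as surviving spouse, takes 2/5.
The remaining 3/5 passes to Lakshmi's descendants per stirpes.
The 3/5 is divided into 3 equal shares of 1/5 among Vikram, Chetan, Falguni.
Vikram is living and takes 1/5.
Chetan predeceased; the 1/5 allotted to Chetan's branch passes to Chetan's issue by representation.
The 1/5 is divided into 2 equal shares of 1/10 among Ishita, Neelam.
Ishita predeceased; the 1/10 allotted to Ishita's branch passes to Ishita's issue by representation.
The 1/10 is divided into 3 equal shares of 1/30 among Girish, Rajiv, Jayant.
Girish is living and takes 1/30.
Rajiv is living and takes 1/30.
Jayant is living and takes 1/30.
Neelam is living and takes 1/10.
Falguni predeceased; the 1/5 allotted to Falguni's branch passes to Falguni's issue by representation.
Omkar's line is the sole branch at this level, so the full 1/5 passes to Omkar's issue by representation.
The 1/5 is divided into 2 equal shares of 1/10 among Bhavna, Priya.
Bhavna is living and takes 1/10.
Priya is living and takes 1/10.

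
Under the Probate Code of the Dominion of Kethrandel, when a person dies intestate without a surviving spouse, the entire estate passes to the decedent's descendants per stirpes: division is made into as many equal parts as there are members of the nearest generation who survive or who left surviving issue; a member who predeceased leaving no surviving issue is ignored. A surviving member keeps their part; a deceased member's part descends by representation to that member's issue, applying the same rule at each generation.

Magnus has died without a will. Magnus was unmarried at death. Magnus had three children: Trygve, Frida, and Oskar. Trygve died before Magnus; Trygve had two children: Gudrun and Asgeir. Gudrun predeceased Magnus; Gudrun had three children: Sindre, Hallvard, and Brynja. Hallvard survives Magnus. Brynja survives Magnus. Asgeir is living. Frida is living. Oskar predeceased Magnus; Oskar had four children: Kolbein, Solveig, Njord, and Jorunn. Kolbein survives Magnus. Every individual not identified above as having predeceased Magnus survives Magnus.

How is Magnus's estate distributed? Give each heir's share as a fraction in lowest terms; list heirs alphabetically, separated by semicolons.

Asgeir 1/6; Brynja 1/18; Frida 1/3; Hallvard 1/18; Jorunn 1/12; Kolbein 1/12; Njord 1/12; Sindre 1/18; Solveig 1/12

There is no surviving spouse, so the entire estate passes to Magnus's descendants per stirpes.
The estate is divided into 3 equal shares of 1/3 among Trygve, Frida, Oskar.
Trygve predeceased; the 1/3 allotted to Trygve's branch passes to Trygve's issue by representation.
The 1/3 is divided into 2 equal shares of 1/6 among Gudrun, Asgeir.
Gudrun predeceased; the 1/6 allotted to Gudrun's branch passes to Gudrun's issue by representation.
The 1/6 is divided into 3 equal shares of 1/18 among Sindre, Hallvard, Brynja.
Sindre is living and takes 1/18.
Hallvard is living and takes 1/18.
Brynja is living and takes 1/18.
Asgeir is living and takes 1/6.
Frida is living and takes 1/3.
Oskar predeceased; the 1/3 allotted to Oskar's branch passes to Oskar's issue by representation.
The 1/3 is divided into 4 equal shares of 1/12 among Kolbein, Solveig, Njord, Jorunn.
Kolbein is living and takes 1/12.
Solveig is living and takes 1/12.
Njord is living and takes 1/12.
Jorunn is living and takes 1/12.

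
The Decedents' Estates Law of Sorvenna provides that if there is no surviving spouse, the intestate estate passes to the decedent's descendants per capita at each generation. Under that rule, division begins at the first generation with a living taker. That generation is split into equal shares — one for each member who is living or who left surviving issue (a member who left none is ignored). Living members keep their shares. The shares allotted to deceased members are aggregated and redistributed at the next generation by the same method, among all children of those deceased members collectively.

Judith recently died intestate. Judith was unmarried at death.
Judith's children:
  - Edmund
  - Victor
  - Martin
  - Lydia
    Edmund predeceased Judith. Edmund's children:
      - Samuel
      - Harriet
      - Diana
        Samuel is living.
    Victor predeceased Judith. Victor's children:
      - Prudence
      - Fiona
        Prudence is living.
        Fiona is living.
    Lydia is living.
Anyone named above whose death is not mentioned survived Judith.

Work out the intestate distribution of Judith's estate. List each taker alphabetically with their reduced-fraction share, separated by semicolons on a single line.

Diana 1/10; Fiona 1/10; Harriet 1/10; Lydia 1/4; Martin 1/4; Prudence 1/10; Samuel 1/10

There is no surviving spouse, so the entire estate passes to Judith's descendants per capita at each generation.
At generation 1 (Edmund, Victor, Martin, Lydia) there are 4 shares of (1)/4 = 1/4 each.
Living: Martin and Lydia — each takes 1/4.
Deceased: Edmund and Victor. Their combined 1/2 is pooled and carried to generation 2.
At generation 2 (Samuel, Harriet, Diana, Prudence, Fiona) there are 5 shares of (1/2)/5 = 1/10 each.
Living: Samuel, Harriet, Diana, Prudence, and Fiona — each takes 1/10.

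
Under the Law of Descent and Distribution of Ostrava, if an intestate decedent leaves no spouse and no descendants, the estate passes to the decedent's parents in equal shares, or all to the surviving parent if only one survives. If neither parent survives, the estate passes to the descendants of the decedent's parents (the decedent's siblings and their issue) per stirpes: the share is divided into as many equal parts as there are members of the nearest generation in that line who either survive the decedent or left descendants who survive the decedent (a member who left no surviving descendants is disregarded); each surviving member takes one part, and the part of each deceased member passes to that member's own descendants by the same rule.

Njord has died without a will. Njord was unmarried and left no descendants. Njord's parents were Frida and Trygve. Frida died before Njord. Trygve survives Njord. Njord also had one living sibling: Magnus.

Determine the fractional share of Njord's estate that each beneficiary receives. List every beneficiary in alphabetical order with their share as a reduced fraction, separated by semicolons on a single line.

Trygve 1

Only one parent, Trygve, survives, so Trygve takes the entire estate. The siblings take nothing because a surviving parent has priority.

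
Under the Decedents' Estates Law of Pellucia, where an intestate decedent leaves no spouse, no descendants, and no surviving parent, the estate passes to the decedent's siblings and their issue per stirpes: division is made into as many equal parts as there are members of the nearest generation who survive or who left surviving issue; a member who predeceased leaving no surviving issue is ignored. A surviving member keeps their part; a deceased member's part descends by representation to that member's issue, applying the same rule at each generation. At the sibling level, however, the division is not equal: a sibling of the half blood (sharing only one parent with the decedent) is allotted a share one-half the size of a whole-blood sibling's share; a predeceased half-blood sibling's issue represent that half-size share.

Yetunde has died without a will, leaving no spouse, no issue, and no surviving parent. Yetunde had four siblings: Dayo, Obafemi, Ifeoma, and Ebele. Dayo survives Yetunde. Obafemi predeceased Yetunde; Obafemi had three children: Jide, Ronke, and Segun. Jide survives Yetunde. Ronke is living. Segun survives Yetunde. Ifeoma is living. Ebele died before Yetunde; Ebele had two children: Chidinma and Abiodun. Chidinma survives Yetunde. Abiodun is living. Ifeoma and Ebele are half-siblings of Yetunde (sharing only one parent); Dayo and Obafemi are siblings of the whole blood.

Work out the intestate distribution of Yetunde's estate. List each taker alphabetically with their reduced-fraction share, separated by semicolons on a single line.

Abiodun 1/12; Chidinma 1/12; Dayo 1/3; Ifeoma 1/6; Jide 1/9; Ronke 1/9; Segun 1/9

No spouse, descendants, or parent survives, so the estate passes to Yetunde's siblings per stirpes.
Half-blood siblings count for one-half the weight of whole-blood siblings at the initial division.
Dividing 1 in proportion to weights (total weight 3): Dayo (weight 1) → 1/3; Obafemi (weight 1) → 1/3; Ifeoma (weight 1/2) → 1/6; Ebele (weight 1/2) → 1/6.
Dayo is living and takes 1/3.
Obafemi predeceased; the 1/3 allotted to Obafemi's branch passes to Obafemi's issue by representation.
The 1/3 is divided into 3 equal shares of 1/9 among Jide, Ronke, Segun.
Jide is living and takes 1/9.
Ronke is living and takes 1/9.
Segun is living and takes 1/9.
Ifeoma is living and takes 1/6.
Ebele predeceased; the 1/6 allotted to Ebele's branch passes to Ebele's issue by representation.
The 1/6 is divided into 2 equal shares of 1/12 among Chidinma, Abiodun.
Chidinma is living and takes 1/12.
Abiodun is living and takes 1/12.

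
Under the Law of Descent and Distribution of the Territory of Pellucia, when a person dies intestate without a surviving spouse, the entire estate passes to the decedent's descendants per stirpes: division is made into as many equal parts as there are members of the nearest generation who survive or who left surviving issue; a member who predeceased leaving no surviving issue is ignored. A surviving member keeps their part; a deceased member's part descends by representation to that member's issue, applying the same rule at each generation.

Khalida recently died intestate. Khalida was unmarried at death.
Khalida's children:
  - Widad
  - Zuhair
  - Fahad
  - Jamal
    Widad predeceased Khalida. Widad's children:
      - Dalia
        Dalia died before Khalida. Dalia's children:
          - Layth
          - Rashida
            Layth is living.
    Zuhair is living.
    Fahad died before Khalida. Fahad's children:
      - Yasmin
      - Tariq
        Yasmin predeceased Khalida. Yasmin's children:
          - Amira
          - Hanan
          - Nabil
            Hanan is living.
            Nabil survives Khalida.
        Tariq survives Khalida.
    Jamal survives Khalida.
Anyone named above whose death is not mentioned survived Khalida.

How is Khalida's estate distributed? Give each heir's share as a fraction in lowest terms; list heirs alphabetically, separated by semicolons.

There is no surviving spouse, so the entire estate passes to Khalida's descendants per stirpes.
The estate is divided into 4 equal shares of 1/4 among Widad, Zuhair, Fahad, Jamal.
Widad predeceased; the 1/4 allotted to Widad's branch passes to Widad's issue by representation.
Dalia's line is the sole branch at this level, so the full 1/4 passes to Dalia's issue by representation.
The 1/4 is divided into 2 equal shares of 1/8 among Layth, Rashida.
Layth is living and takes 1/8.
Rashida is living and takes 1/8.
Zuhair is living and takes 1/4.
Fahad predeceased; the 1/4 allotted to Fahad's branch passes to Fahad's issue by representation.
The 1/4 is divided into 2 equal shares of 1/8 among Yasmin, Tariq.
Yasmin predeceased; the 1/8 allotted to Yasmin's branch passes to Yasmin's issue by representation.
The 1/8 is divided into 3 equal shares of 1/24 among Amira, Hanan, Nabil.
Amira is living and takes 1/24.
Hanan is living and takes 1/24.
Nabil is living and takes 1/24.
Tariq is living and takes 1/8.
Jamal is living and takes 1/4.

Amira 1/24; Hanan 1/24; Jamal 1/4; Layth 1/8; Nabil 1/24; Rashida 1/8; Tariq 1/8; Zuhair 1/4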